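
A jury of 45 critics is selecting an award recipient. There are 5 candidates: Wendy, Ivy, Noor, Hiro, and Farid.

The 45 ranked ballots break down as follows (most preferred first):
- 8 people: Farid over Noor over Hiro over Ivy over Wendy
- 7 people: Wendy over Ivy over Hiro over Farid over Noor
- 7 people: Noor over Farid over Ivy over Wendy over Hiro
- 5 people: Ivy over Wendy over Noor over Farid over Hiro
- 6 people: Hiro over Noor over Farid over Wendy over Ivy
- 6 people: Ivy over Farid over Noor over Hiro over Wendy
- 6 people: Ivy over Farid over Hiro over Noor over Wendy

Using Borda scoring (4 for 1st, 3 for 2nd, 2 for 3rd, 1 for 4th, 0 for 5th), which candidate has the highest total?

Wendy: 8×0 + 7×4 + 7×1 + 5×3 + 6×1 + 6×0 + 6×0 = 56
Ivy: 8×1 + 7×3 + 7×2 + 5×4 + 6×0 + 6×4 + 6×4 = 111
Noor: 8×3 + 7×0 + 7×4 + 5×2 + 6×3 + 6×2 + 6×1 = 98
Hiro: 8×2 + 7×2 + 7×0 + 5×0 + 6×4 + 6×1 + 6×2 = 72
Farid: 8×4 + 7×1 + 7×3 + 5×1 + 6×2 + 6×3 + 6×3 = 113

Farid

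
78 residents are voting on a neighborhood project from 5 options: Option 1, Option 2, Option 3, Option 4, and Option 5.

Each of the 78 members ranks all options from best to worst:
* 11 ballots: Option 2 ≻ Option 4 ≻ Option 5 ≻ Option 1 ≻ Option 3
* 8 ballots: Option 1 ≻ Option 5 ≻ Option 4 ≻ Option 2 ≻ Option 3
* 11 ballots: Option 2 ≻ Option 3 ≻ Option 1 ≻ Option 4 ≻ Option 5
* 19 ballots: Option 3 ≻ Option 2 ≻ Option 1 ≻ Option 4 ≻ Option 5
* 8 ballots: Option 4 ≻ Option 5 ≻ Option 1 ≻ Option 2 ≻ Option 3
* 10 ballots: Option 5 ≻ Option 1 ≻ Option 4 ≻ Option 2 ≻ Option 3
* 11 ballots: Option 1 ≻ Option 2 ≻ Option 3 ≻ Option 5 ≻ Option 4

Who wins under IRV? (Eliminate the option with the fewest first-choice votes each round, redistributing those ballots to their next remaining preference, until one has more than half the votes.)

Round 1: Option 1 19, Option 2 22, Option 3 19, Option 4 8, Option 5 10. Option 4 eliminated.
Round 2: Option 1 19, Option 2 22, Option 3 19, Option 5 18. Option 5 eliminated.
Round 3: Option 1 37, Option 2 22, Option 3 19. Option 3 eliminated.
Round 4: Option 1 37, Option 2 41. Option 2 has a majority (≥40).

Option 2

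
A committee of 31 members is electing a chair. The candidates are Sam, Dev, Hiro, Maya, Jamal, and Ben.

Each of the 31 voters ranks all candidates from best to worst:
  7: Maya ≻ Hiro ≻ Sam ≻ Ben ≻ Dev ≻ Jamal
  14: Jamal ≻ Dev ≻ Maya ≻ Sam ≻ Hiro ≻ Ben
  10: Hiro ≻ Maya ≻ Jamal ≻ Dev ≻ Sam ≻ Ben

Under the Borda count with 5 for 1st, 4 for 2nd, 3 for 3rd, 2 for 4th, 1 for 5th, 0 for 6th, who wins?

Sam: 7×3 + 14×2 + 10×1 = 59
Dev: 7×1 + 14×4 + 10×2 = 83
Hiro: 7×4 + 14×1 + 10×5 = 92
Maya: 7×5 + 14×3 + 10×4 = 117
Jamal: 7×0 + 14×5 + 10×3 = 100
Ben: 7×2 + 14×0 + 10×0 = 14

Maya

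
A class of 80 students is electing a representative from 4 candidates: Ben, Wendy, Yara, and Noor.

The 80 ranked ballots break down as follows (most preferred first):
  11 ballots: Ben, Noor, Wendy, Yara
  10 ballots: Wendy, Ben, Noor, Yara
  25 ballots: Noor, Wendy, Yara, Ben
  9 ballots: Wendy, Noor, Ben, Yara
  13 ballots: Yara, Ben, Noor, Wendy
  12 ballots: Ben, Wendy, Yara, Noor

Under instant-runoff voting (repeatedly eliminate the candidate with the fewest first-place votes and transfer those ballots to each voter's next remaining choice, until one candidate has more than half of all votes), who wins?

Ben

Round 1: Ben 23, Wendy 19, Yara 13, Noor 25. Yara eliminated.
Round 2: Ben 36, Wendy 19, Noor 25. Wendy eliminated.
Round 3: Ben 46, Noor 34. Ben has a majority (≥41).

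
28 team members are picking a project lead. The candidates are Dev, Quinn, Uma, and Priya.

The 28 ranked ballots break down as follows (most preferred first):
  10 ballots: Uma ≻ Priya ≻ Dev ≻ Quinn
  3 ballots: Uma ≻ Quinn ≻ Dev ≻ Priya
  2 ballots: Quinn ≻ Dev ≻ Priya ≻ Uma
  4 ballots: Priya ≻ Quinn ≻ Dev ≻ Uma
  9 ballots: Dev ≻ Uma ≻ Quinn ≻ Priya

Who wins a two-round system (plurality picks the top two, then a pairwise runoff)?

Dev

Round 1 first-place votes: Dev 9, Quinn 2, Uma 13, Priya 4. Uma and Dev advance.
Runoff: Uma is ranked above Dev on 13 ballots, Dev above Uma on 15.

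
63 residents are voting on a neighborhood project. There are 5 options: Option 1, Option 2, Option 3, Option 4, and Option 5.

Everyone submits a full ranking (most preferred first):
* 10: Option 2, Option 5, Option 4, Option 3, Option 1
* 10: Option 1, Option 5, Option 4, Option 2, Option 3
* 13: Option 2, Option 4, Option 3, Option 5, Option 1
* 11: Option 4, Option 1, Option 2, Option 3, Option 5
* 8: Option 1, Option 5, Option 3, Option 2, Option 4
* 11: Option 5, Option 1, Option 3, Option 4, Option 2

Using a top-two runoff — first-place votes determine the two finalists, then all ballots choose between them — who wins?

Round 1 first-place votes: Option 1 18, Option 2 23, Option 3 0, Option 4 11, Option 5 11. Option 2 and Option 1 advance.
Runoff: Option 2 is ranked above Option 1 on 23 ballots, Option 1 above Option 2 on 40.

Option 1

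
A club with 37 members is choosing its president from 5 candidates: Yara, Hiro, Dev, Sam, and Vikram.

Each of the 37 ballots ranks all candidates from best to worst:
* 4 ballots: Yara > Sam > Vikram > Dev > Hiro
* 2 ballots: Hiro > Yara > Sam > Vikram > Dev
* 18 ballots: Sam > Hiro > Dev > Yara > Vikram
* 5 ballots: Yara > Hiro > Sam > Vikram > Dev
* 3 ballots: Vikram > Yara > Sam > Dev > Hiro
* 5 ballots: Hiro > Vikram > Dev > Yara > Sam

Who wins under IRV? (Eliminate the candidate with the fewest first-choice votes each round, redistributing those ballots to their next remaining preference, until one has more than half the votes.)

Round 1: Yara 9, Hiro 7, Dev 0, Sam 18, Vikram 3. Dev eliminated.
Round 2: Yara 9, Hiro 7, Sam 18, Vikram 3. Vikram eliminated.
Round 3: Yara 12, Hiro 7, Sam 18. Hiro eliminated.
Round 4: Yara 19, Sam 18. Yara has a majority (≥19).

Yara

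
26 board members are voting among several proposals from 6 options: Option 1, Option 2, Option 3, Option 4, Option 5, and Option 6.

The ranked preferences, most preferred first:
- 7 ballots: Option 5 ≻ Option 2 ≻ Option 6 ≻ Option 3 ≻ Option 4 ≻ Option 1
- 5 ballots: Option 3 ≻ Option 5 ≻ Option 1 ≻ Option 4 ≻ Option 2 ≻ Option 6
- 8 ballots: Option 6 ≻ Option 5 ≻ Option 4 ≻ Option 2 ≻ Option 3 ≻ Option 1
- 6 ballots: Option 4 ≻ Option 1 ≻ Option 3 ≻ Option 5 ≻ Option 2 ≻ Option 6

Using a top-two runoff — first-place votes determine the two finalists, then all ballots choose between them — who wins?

Option 5

Round 1 first-place votes: Option 1 0, Option 2 0, Option 3 5, Option 4 6, Option 5 7, Option 6 8. Option 6 and Option 5 advance.
Runoff: Option 6 is ranked above Option 5 on 8 ballots, Option 5 above Option 6 on 18.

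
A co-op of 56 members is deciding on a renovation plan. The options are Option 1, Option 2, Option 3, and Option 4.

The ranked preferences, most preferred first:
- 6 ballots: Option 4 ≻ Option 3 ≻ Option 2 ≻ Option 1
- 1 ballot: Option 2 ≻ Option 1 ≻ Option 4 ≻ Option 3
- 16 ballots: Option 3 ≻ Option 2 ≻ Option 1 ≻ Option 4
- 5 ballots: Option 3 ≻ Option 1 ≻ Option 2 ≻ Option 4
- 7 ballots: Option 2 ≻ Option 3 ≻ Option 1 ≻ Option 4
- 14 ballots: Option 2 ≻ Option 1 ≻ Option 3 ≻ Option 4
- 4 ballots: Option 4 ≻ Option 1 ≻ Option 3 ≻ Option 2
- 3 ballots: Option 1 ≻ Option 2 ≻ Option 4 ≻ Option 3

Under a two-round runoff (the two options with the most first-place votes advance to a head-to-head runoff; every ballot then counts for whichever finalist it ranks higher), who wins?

Round 1 first-place votes: Option 1 3, Option 2 22, Option 3 21, Option 4 10. Option 2 and Option 3 advance.
Runoff: Option 2 is ranked above Option 3 on 25 ballots, Option 3 above Option 2 on 31.

Option 3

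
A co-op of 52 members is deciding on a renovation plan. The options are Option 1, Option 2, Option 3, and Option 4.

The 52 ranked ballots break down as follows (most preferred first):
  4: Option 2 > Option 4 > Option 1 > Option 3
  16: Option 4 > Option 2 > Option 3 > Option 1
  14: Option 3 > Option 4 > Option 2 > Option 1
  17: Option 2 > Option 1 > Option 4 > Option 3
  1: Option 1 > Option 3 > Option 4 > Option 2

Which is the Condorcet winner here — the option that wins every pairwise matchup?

Option 4 vs Option 1: 34–18
Option 4 vs Option 2: 31–21
Option 4 vs Option 3: 37–15
Option 4 beats every other option.

Option 4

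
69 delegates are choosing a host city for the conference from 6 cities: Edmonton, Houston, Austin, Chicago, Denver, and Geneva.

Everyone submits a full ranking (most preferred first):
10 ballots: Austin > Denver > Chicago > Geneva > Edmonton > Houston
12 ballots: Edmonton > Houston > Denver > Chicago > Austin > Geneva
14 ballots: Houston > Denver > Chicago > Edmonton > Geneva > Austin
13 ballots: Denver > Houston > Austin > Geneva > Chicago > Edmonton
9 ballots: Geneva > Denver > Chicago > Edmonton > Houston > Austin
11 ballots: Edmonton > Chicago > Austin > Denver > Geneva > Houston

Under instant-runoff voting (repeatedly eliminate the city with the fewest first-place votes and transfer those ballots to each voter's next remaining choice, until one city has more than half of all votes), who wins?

Denver

Round 1: Edmonton 23, Houston 14, Austin 10, Chicago 0, Denver 13, Geneva 9. Chicago eliminated.
Round 2: Edmonton 23, Houston 14, Austin 10, Denver 13, Geneva 9. Geneva eliminated.
Round 3: Edmonton 23, Houston 14, Austin 10, Denver 22. Austin eliminated.
Round 4: Edmonton 23, Houston 14, Denver 32. Houston eliminated.
Round 5: Edmonton 23, Denver 46. Denver has a majority (≥35).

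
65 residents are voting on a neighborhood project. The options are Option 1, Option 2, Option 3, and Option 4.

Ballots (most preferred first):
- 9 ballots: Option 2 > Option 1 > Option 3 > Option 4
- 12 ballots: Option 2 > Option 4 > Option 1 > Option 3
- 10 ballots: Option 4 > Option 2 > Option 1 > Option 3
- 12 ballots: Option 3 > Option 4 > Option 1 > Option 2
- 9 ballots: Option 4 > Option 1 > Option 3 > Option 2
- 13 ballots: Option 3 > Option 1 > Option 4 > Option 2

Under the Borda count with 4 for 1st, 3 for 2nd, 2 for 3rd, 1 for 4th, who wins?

Option 1: 9×3 + 12×2 + 10×2 + 12×2 + 9×3 + 13×3 = 161
Option 2: 9×4 + 12×4 + 10×3 + 12×1 + 9×1 + 13×1 = 148
Option 3: 9×2 + 12×1 + 10×1 + 12×4 + 9×2 + 13×4 = 158
Option 4: 9×1 + 12×3 + 10×4 + 12×3 + 9×4 + 13×2 = 183

Option 4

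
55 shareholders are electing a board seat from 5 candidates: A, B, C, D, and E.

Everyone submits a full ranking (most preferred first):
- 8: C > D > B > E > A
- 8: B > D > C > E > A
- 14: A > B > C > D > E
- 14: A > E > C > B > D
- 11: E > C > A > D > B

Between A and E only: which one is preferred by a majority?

A is ranked above E on 28 ballots; E above A on 27.

A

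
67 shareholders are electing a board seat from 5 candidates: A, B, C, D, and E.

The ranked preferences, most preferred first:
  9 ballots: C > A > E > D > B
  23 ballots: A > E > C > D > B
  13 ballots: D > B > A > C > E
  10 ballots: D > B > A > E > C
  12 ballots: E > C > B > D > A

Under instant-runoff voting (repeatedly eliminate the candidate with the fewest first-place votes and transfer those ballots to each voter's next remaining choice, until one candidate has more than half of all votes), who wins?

Round 1: A 23, B 0, C 9, D 23, E 12. B eliminated.
Round 2: A 23, C 9, D 23, E 12. C eliminated.
Round 3: A 32, D 23, E 12. E eliminated.
Round 4: A 32, D 35. D has a majority (≥34).

D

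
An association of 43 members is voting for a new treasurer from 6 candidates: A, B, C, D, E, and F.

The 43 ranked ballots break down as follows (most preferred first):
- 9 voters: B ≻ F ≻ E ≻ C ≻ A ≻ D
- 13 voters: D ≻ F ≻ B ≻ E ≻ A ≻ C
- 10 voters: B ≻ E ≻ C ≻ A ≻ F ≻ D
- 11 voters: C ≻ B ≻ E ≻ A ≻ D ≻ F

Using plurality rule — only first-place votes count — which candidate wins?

B

First-place votes: A 0, B 19, C 11, D 13, E 0, F 0.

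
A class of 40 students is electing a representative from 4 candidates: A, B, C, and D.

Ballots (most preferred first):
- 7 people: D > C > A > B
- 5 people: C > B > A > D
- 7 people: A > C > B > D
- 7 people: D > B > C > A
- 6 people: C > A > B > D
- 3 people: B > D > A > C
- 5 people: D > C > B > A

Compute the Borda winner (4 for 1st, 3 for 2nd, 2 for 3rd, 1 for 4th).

C

A: 7×2 + 5×2 + 7×4 + 7×1 + 6×3 + 3×2 + 5×1 = 88
B: 7×1 + 5×3 + 7×2 + 7×3 + 6×2 + 3×4 + 5×2 = 91
C: 7×3 + 5×4 + 7×3 + 7×2 + 6×4 + 3×1 + 5×3 = 118
D: 7×4 + 5×1 + 7×1 + 7×4 + 6×1 + 3×3 + 5×4 = 103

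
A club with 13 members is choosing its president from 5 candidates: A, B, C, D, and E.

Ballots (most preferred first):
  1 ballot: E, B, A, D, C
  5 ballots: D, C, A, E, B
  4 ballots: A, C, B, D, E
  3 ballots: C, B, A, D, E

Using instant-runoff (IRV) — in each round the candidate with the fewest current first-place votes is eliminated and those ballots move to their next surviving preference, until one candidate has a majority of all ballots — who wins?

A

Round 1: A 4, B 0, C 3, D 5, E 1. B eliminated.
Round 2: A 4, C 3, D 5, E 1. E eliminated.
Round 3: A 5, C 3, D 5. C eliminated.
Round 4: A 8, D 5. A has a majority (≥7).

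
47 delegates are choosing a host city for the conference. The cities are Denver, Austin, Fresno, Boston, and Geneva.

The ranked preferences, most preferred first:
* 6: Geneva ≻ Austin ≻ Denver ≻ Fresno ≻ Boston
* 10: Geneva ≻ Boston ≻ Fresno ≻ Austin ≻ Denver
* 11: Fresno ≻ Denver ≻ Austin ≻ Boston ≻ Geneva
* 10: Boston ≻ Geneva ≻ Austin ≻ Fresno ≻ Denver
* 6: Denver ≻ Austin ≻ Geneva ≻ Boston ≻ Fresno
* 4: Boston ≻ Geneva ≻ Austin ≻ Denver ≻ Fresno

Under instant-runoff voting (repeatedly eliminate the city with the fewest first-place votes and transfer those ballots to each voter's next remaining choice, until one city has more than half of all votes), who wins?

Round 1: Denver 6, Austin 0, Fresno 11, Boston 14, Geneva 16. Austin eliminated.
Round 2: Denver 6, Fresno 11, Boston 14, Geneva 16. Denver eliminated.
Round 3: Fresno 11, Boston 14, Geneva 22. Fresno eliminated.
Round 4: Boston 25, Geneva 22. Boston has a majority (≥24).

Boston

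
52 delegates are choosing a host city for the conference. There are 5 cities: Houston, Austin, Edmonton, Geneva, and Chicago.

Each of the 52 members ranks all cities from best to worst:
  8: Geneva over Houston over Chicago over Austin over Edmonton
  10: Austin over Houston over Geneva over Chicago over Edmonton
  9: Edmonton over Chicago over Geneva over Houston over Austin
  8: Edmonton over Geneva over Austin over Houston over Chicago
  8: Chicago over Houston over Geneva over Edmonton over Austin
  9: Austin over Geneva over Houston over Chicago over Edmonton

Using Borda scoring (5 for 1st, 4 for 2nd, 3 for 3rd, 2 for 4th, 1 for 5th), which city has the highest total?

Houston: 8×4 + 10×4 + 9×2 + 8×2 + 8×4 + 9×3 = 165
Austin: 8×2 + 10×5 + 9×1 + 8×3 + 8×1 + 9×5 = 152
Edmonton: 8×1 + 10×1 + 9×5 + 8×5 + 8×2 + 9×1 = 128
Geneva: 8×5 + 10×3 + 9×3 + 8×4 + 8×3 + 9×4 = 189
Chicago: 8×3 + 10×2 + 9×4 + 8×1 + 8×5 + 9×2 = 146

Geneva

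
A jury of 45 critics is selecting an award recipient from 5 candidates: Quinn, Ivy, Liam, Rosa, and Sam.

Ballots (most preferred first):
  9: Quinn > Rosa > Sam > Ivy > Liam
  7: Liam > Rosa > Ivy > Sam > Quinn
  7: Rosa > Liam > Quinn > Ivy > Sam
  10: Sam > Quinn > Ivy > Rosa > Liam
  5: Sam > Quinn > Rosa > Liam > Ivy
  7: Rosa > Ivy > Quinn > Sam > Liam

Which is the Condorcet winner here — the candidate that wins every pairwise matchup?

Quinn vs Ivy: 31–14
Quinn vs Liam: 31–14
Quinn vs Rosa: 24–21
Quinn vs Sam: 23–22
Quinn beats every other candidate.

Quinn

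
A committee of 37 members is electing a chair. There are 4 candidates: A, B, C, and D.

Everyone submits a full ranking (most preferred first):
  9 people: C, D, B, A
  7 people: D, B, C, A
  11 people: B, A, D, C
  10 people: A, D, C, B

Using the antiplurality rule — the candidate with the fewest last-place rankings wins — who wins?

D

Last-place votes: A 16, B 10, C 11, D 0.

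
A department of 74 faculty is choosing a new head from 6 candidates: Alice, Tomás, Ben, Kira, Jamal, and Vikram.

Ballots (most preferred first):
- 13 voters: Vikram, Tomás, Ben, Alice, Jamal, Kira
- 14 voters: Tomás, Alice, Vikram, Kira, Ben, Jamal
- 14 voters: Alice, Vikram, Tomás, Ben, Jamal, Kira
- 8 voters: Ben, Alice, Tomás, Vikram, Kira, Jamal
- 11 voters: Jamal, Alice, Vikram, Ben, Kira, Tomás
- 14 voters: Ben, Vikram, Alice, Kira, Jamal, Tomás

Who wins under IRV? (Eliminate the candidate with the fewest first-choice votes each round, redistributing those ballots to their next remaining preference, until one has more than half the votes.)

Round 1: Alice 14, Tomás 14, Ben 22, Kira 0, Jamal 11, Vikram 13. Kira eliminated.
Round 2: Alice 14, Tomás 14, Ben 22, Jamal 11, Vikram 13. Jamal eliminated.
Round 3: Alice 25, Tomás 14, Ben 22, Vikram 13. Vikram eliminated.
Round 4: Alice 25, Tomás 27, Ben 22. Ben eliminated.
Round 5: Alice 47, Tomás 27. Alice has a majority (≥38).

Alice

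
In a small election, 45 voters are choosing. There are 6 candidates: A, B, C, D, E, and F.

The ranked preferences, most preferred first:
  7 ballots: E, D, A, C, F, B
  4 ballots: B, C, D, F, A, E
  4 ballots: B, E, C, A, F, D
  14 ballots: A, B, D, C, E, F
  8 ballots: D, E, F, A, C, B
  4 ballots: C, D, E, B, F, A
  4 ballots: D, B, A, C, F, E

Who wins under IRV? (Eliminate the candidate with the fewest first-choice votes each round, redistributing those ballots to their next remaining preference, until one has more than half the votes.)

Round 1: A 14, B 8, C 4, D 12, E 7, F 0. F eliminated.
Round 2: A 14, B 8, C 4, D 12, E 7. C eliminated.
Round 3: A 14, B 8, D 16, E 7. E eliminated.
Round 4: A 14, B 8, D 23. D has a majority (≥23).

D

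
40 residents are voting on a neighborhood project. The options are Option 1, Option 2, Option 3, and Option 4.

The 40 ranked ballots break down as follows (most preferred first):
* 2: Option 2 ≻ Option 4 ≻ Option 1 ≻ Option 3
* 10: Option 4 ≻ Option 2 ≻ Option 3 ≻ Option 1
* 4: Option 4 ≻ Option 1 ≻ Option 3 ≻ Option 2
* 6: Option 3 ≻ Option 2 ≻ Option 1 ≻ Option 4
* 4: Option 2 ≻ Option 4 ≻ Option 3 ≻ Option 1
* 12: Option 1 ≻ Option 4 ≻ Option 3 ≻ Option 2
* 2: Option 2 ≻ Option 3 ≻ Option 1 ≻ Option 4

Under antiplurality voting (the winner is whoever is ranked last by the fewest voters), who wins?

Option 3

Last-place votes: Option 1 14, Option 2 16, Option 3 2, Option 4 8.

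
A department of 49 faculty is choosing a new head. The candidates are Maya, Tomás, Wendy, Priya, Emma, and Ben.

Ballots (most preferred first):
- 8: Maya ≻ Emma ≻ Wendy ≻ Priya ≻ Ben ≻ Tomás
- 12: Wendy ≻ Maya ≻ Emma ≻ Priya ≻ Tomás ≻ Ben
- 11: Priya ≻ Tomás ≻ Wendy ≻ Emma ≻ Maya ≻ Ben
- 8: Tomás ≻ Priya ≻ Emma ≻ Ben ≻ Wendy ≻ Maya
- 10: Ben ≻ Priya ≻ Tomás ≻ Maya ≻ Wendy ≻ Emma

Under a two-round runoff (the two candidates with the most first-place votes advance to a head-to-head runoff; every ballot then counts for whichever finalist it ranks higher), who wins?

Priya

Round 1 first-place votes: Maya 8, Tomás 8, Wendy 12, Priya 11, Emma 0, Ben 10. Wendy and Priya advance.
Runoff: Wendy is ranked above Priya on 20 ballots, Priya above Wendy on 29.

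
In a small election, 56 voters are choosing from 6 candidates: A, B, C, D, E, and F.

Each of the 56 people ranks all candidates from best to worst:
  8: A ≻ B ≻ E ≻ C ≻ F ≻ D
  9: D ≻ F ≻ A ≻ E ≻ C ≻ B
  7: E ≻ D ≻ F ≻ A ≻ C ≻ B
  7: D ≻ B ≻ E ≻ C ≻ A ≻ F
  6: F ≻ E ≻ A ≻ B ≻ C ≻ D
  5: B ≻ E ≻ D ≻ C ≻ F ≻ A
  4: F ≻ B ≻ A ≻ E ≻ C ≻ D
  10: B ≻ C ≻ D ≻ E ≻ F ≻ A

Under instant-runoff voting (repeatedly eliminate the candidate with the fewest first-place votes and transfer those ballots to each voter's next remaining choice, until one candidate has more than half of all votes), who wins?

B

Round 1: A 8, B 15, C 0, D 16, E 7, F 10. C eliminated.
Round 2: A 8, B 15, D 16, E 7, F 10. E eliminated.
Round 3: A 8, B 15, D 23, F 10. A eliminated.
Round 4: B 23, D 23, F 10. F eliminated.
Round 5: B 33, D 23. B has a majority (≥29).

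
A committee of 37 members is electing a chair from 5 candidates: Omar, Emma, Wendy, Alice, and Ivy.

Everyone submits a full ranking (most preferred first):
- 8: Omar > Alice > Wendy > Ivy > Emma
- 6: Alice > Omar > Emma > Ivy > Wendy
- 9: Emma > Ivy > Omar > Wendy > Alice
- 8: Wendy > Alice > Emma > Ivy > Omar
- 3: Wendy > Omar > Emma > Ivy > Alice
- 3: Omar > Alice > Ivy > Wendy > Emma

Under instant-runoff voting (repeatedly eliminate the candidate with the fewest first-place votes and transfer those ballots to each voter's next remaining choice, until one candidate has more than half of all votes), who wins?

Round 1: Omar 11, Emma 9, Wendy 11, Alice 6, Ivy 0. Ivy eliminated.
Round 2: Omar 11, Emma 9, Wendy 11, Alice 6. Alice eliminated.
Round 3: Omar 17, Emma 9, Wendy 11. Emma eliminated.
Round 4: Omar 26, Wendy 11. Omar has a majority (≥19).

Omar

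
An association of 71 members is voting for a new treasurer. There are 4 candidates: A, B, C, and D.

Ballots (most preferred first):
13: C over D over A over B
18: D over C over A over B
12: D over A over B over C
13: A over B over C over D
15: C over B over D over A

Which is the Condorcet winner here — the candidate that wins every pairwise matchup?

C vs A: 46–25
C vs B: 46–25
C vs D: 41–30
C beats every other candidate.

C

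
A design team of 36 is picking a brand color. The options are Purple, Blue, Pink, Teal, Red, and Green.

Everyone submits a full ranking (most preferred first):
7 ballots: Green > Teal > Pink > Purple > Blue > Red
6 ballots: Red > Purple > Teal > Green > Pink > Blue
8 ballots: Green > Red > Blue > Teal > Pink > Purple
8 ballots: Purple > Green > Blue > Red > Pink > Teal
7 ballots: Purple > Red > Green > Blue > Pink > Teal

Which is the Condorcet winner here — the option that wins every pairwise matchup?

Purple vs Blue: 28–8
Purple vs Pink: 21–15
Purple vs Teal: 21–15
Purple vs Red: 22–14
Purple vs Green: 21–15
Purple beats every other option.

Purple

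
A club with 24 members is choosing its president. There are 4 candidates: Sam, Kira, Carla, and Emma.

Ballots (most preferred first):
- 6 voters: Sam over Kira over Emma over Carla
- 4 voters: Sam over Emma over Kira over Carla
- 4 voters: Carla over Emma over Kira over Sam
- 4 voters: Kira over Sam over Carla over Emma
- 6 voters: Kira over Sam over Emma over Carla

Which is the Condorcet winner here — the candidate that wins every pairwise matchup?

Kira vs Sam: 14–10
Kira vs Carla: 20–4
Kira vs Emma: 16–8
Kira beats every other candidate.

Kira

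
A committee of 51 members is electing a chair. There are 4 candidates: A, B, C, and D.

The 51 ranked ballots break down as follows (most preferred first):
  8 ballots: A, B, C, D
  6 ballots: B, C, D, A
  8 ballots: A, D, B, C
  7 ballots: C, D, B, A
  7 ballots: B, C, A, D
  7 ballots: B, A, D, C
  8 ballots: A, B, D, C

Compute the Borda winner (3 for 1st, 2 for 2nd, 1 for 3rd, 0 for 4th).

B

A: 8×3 + 6×0 + 8×3 + 7×0 + 7×1 + 7×2 + 8×3 = 93
B: 8×2 + 6×3 + 8×1 + 7×1 + 7×3 + 7×3 + 8×2 = 107
C: 8×1 + 6×2 + 8×0 + 7×3 + 7×2 + 7×0 + 8×0 = 55
D: 8×0 + 6×1 + 8×2 + 7×2 + 7×0 + 7×1 + 8×1 = 51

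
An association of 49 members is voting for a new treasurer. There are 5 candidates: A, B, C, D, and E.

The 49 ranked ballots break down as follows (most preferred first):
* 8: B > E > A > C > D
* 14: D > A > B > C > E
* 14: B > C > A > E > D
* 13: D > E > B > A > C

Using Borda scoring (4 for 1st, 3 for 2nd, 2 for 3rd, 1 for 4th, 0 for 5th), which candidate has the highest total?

B

A: 8×2 + 14×3 + 14×2 + 13×1 = 99
B: 8×4 + 14×2 + 14×4 + 13×2 = 142
C: 8×1 + 14×1 + 14×3 + 13×0 = 64
D: 8×0 + 14×4 + 14×0 + 13×4 = 108
E: 8×3 + 14×0 + 14×1 + 13×3 = 77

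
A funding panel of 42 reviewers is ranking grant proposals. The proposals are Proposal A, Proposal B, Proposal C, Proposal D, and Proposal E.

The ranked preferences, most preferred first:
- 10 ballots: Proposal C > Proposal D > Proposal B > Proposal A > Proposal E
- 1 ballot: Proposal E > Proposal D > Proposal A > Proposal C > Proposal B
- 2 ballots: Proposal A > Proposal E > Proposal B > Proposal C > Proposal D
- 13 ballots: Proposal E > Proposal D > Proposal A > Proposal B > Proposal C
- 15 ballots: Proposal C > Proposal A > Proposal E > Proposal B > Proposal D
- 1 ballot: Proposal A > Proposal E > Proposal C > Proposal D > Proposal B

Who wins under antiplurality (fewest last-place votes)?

Proposal A

Last-place votes: Proposal A 0, Proposal B 2, Proposal C 13, Proposal D 17, Proposal E 10.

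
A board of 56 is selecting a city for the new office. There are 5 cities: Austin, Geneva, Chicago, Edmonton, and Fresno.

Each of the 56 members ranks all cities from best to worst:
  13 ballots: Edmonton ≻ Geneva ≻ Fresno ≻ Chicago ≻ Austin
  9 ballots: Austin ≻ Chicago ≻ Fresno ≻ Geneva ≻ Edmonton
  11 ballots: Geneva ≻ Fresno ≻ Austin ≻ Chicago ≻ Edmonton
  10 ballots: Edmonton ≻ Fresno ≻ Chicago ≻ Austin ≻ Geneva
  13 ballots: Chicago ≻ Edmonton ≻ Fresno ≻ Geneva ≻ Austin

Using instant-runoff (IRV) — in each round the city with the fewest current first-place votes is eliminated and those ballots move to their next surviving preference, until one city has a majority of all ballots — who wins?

Round 1: Austin 9, Geneva 11, Chicago 13, Edmonton 23, Fresno 0. Fresno eliminated.
Round 2: Austin 9, Geneva 11, Chicago 13, Edmonton 23. Austin eliminated.
Round 3: Geneva 11, Chicago 22, Edmonton 23. Geneva eliminated.
Round 4: Chicago 33, Edmonton 23. Chicago has a majority (≥29).

Chicago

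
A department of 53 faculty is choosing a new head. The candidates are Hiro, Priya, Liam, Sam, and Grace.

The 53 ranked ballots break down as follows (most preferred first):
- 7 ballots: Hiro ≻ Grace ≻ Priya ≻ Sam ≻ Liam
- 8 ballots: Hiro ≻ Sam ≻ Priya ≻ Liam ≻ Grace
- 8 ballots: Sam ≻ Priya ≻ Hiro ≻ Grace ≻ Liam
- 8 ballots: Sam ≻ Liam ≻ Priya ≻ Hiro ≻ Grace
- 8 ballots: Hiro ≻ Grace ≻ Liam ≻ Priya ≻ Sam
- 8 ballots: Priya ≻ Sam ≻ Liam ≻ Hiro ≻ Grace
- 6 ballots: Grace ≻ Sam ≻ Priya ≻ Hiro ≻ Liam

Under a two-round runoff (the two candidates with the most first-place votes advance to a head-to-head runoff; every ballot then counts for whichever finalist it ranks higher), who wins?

Sam

Round 1 first-place votes: Hiro 23, Priya 8, Liam 0, Sam 16, Grace 6. Hiro and Sam advance.
Runoff: Hiro is ranked above Sam on 23 ballots, Sam above Hiro on 30.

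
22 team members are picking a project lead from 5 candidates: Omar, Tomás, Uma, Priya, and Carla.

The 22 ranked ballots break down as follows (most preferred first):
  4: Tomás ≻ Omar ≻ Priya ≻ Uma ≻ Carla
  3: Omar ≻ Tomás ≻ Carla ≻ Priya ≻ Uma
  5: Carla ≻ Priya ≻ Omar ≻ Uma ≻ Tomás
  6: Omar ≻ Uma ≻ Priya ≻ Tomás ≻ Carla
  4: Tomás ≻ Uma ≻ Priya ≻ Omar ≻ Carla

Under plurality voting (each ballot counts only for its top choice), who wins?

Omar

First-place votes: Omar 9, Tomás 8, Uma 0, Priya 0, Carla 5.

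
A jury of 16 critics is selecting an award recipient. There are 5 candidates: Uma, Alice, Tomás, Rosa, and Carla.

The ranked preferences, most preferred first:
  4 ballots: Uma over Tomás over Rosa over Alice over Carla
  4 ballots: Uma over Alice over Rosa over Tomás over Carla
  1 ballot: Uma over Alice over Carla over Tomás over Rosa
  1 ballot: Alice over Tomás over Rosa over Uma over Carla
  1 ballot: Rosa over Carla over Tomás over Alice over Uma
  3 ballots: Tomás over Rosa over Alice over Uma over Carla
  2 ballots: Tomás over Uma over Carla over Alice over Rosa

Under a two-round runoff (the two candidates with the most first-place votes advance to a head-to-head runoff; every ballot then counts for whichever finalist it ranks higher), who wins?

Round 1 first-place votes: Uma 9, Alice 1, Tomás 5, Rosa 1, Carla 0. Uma and Tomás advance.
Runoff: Uma is ranked above Tomás on 9 ballots, Tomás above Uma on 7.

Uma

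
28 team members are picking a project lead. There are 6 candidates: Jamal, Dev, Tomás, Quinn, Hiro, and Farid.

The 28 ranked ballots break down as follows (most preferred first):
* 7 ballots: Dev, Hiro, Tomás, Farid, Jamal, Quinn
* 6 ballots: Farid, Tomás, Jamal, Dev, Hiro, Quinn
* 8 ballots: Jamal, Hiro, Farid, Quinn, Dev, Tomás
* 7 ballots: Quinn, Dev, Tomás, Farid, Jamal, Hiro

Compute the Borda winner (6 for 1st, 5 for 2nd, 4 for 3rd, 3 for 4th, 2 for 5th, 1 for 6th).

Dev

Jamal: 7×2 + 6×4 + 8×6 + 7×2 = 100
Dev: 7×6 + 6×3 + 8×2 + 7×5 = 111
Tomás: 7×4 + 6×5 + 8×1 + 7×4 = 94
Quinn: 7×1 + 6×1 + 8×3 + 7×6 = 79
Hiro: 7×5 + 6×2 + 8×5 + 7×1 = 94
Farid: 7×3 + 6×6 + 8×4 + 7×3 = 110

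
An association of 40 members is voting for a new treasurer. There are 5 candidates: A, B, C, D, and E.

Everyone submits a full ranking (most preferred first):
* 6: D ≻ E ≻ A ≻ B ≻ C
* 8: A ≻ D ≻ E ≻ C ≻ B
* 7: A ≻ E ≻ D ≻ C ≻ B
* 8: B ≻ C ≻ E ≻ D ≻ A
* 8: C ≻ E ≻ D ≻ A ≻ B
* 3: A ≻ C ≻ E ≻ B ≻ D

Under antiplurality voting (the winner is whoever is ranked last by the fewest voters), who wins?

E

Last-place votes: A 8, B 23, C 6, D 3, E 0.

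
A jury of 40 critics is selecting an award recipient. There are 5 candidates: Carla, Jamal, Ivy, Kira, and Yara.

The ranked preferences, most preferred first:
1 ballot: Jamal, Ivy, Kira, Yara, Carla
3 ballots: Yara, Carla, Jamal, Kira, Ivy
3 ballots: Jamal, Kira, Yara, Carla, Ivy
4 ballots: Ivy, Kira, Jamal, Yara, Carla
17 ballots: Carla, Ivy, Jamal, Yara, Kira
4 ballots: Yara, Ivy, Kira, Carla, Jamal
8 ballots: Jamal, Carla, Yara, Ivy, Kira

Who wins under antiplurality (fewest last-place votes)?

Yara

Last-place votes: Carla 5, Jamal 4, Ivy 6, Kira 25, Yara 0.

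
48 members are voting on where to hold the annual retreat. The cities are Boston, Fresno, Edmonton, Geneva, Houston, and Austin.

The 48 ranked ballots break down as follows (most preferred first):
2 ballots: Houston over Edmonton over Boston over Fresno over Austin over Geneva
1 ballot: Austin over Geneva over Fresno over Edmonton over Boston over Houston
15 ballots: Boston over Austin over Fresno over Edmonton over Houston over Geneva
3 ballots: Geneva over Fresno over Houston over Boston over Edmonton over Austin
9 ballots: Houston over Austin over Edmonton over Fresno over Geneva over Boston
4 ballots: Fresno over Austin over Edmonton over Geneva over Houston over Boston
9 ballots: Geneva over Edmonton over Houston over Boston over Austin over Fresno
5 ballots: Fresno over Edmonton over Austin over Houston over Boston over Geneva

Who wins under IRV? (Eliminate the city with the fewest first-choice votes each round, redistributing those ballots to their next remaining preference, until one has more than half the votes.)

Round 1: Boston 15, Fresno 9, Edmonton 0, Geneva 12, Houston 11, Austin 1. Edmonton eliminated.
Round 2: Boston 15, Fresno 9, Geneva 12, Houston 11, Austin 1. Austin eliminated.
Round 3: Boston 15, Fresno 9, Geneva 13, Houston 11. Fresno eliminated.
Round 4: Boston 15, Geneva 17, Houston 16. Boston eliminated.
Round 5: Geneva 17, Houston 31. Houston has a majority (≥25).

Houston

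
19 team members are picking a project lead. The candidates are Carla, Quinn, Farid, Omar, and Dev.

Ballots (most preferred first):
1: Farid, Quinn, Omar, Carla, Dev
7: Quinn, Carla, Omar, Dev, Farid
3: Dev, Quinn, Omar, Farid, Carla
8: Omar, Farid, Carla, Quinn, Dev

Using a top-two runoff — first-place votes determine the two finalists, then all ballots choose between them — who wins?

Quinn

Round 1 first-place votes: Carla 0, Quinn 7, Farid 1, Omar 8, Dev 3. Omar and Quinn advance.
Runoff: Omar is ranked above Quinn on 8 ballots, Quinn above Omar on 11.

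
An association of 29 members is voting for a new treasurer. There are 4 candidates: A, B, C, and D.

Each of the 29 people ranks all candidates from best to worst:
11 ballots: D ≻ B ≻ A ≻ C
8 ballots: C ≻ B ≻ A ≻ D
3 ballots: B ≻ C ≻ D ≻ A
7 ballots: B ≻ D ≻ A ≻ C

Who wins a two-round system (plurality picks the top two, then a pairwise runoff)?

Round 1 first-place votes: A 0, B 10, C 8, D 11. D and B advance.
Runoff: D is ranked above B on 11 ballots, B above D on 18.

B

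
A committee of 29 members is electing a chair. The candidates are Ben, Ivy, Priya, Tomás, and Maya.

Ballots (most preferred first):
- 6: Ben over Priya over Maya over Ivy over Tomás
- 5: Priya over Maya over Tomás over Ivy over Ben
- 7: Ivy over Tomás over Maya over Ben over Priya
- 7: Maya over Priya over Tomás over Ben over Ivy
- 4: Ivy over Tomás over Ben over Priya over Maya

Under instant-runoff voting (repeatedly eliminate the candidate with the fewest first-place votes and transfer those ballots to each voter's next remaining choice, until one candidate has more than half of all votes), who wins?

Round 1: Ben 6, Ivy 11, Priya 5, Tomás 0, Maya 7. Tomás eliminated.
Round 2: Ben 6, Ivy 11, Priya 5, Maya 7. Priya eliminated.
Round 3: Ben 6, Ivy 11, Maya 12. Ben eliminated.
Round 4: Ivy 11, Maya 18. Maya has a majority (≥15).

Maya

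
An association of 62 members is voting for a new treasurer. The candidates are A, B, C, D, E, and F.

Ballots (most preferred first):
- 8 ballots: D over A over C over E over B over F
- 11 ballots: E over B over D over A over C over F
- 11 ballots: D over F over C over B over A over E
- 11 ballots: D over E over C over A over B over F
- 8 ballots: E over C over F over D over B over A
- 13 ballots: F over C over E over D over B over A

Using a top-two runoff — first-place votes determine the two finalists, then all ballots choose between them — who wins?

Round 1 first-place votes: A 0, B 0, C 0, D 30, E 19, F 13. D and E advance.
Runoff: D is ranked above E on 30 ballots, E above D on 32.

E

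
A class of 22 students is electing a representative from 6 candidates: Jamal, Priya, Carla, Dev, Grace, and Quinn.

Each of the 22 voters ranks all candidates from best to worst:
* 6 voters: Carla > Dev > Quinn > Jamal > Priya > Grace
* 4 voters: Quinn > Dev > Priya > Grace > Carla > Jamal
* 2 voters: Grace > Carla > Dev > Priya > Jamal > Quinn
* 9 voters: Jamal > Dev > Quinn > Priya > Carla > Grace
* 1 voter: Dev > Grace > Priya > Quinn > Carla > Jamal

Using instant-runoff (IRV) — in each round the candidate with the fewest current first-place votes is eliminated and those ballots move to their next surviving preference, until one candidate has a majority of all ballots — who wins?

Round 1: Jamal 9, Priya 0, Carla 6, Dev 1, Grace 2, Quinn 4. Priya eliminated.
Round 2: Jamal 9, Carla 6, Dev 1, Grace 2, Quinn 4. Dev eliminated.
Round 3: Jamal 9, Carla 6, Grace 3, Quinn 4. Grace eliminated.
Round 4: Jamal 9, Carla 8, Quinn 5. Quinn eliminated.
Round 5: Jamal 9, Carla 13. Carla has a majority (≥12).

Carla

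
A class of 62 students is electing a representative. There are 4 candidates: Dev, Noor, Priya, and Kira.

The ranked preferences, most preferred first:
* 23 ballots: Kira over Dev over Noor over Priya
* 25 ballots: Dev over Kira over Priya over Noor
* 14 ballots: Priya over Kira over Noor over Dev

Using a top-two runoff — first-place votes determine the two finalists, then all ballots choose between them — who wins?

Kira

Round 1 first-place votes: Dev 25, Noor 0, Priya 14, Kira 23. Dev and Kira advance.
Runoff: Dev is ranked above Kira on 25 ballots, Kira above Dev on 37.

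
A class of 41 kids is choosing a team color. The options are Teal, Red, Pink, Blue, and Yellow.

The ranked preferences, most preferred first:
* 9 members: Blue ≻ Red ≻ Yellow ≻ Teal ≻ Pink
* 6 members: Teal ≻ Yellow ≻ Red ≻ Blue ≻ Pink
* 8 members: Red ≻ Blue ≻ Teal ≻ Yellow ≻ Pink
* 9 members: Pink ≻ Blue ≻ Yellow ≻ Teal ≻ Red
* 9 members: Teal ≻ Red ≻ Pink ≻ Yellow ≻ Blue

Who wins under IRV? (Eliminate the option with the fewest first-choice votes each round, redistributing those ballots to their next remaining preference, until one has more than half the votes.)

Blue

Round 1: Teal 15, Red 8, Pink 9, Blue 9, Yellow 0. Yellow eliminated.
Round 2: Teal 15, Red 8, Pink 9, Blue 9. Red eliminated.
Round 3: Teal 15, Pink 9, Blue 17. Pink eliminated.
Round 4: Teal 15, Blue 26. Blue has a majority (≥21).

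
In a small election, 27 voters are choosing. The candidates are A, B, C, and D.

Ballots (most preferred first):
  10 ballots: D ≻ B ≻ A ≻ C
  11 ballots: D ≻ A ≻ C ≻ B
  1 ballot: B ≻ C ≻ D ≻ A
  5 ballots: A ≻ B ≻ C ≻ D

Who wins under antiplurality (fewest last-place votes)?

A

Last-place votes: A 1, B 11, C 10, D 5.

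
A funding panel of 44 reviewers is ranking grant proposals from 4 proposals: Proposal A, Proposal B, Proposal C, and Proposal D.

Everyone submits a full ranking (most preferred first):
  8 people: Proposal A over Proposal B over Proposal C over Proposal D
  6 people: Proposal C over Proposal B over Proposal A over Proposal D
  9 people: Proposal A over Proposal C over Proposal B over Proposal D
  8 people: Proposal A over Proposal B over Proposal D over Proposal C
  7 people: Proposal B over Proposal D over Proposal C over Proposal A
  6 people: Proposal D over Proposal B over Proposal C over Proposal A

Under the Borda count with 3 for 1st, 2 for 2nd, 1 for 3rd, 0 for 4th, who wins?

Proposal A: 8×3 + 6×1 + 9×3 + 8×3 + 7×0 + 6×0 = 81
Proposal B: 8×2 + 6×2 + 9×1 + 8×2 + 7×3 + 6×2 = 86
Proposal C: 8×1 + 6×3 + 9×2 + 8×0 + 7×1 + 6×1 = 57
Proposal D: 8×0 + 6×0 + 9×0 + 8×1 + 7×2 + 6×3 = 40

Proposal B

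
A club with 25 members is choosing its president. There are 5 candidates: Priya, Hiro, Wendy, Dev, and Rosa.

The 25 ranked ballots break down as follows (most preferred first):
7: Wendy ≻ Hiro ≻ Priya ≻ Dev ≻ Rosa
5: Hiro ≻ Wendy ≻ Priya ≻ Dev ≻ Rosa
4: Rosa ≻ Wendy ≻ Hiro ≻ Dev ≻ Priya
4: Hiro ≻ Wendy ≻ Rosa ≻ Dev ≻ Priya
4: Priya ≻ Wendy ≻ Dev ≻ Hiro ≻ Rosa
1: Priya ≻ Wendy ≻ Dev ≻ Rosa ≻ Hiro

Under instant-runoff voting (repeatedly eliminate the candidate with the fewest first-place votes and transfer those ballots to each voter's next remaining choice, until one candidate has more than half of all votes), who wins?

Round 1: Priya 5, Hiro 9, Wendy 7, Dev 0, Rosa 4. Dev eliminated.
Round 2: Priya 5, Hiro 9, Wendy 7, Rosa 4. Rosa eliminated.
Round 3: Priya 5, Hiro 9, Wendy 11. Priya eliminated.
Round 4: Hiro 9, Wendy 16. Wendy has a majority (≥13).

Wendy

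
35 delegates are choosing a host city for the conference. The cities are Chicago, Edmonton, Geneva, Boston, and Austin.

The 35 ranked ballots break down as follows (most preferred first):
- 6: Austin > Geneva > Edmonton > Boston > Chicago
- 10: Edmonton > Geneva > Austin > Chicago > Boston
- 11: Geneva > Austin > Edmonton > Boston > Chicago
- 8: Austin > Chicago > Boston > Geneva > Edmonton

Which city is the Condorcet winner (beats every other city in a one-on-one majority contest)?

Geneva

Geneva vs Chicago: 27–8
Geneva vs Edmonton: 25–10
Geneva vs Boston: 27–8
Geneva vs Austin: 21–14
Geneva beats every other city.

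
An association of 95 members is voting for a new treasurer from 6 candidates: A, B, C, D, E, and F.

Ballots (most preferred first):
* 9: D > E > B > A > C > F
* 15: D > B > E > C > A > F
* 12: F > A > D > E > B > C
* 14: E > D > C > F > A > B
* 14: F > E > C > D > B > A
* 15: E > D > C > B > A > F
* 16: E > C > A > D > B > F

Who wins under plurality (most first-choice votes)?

First-place votes: A 0, B 0, C 0, D 24, E 45, F 26.

E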